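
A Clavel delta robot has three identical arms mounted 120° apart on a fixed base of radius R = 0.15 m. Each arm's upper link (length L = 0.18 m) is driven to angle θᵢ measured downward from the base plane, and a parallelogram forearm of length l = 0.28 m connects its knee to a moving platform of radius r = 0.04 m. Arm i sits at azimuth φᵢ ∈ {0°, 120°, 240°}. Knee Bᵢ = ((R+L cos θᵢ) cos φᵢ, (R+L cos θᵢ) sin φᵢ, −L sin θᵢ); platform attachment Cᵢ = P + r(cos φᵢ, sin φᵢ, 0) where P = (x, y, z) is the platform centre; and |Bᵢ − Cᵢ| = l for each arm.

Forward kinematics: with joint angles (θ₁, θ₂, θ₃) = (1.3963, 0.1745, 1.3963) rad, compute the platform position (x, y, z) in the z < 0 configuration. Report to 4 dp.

arm 1 at φ=0.0°: (R−r)+L cos θ1 = 0.1413;  O1 = (0.1413, 0.0000, -0.1773)
φ2=120.0°: virtual centre (-0.1436, 0.2488, -0.0313), radius l
O3 = (0.1413·cos240.0°, 0.1413·sin240.0°, -0.1773) = (-0.0706, -0.1223, -0.1773)
subtract pairs → two planes through P
linear system: -0.5698x+0.4976y = 0.0321−0.2920z; -0.4238x+-0.2447y = 0.0000−0.0000z
det = 0.3502;  x = -0.0224+0.2040z,  y = 0.0389+-0.3533z
sphere 1 gives Az²+Bz+C=0 with A=1.1665, B=0.2603, C=-0.0187;  B²−4AC=0.1549;  roots -0.2803, 0.0571;  negative root z = -0.2803
x = -0.0796, y = 0.1379

(-0.0796, 0.1379, -0.2803)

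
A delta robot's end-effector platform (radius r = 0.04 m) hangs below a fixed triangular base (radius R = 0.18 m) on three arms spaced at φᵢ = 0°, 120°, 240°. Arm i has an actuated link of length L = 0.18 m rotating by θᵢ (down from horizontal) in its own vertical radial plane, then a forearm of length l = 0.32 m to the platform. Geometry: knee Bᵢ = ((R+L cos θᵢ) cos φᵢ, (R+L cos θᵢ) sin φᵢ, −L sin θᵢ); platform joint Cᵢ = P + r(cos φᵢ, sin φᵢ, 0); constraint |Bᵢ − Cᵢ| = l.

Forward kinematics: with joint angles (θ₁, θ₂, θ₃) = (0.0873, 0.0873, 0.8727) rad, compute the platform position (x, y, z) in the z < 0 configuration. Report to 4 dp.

(0.0321, 0.0556, -0.1454)

φ1=0.0°: virtual centre (0.3193, 0.0000, -0.0157), radius l
arm 2 at φ=120.0°: (R−r)+L cos θ2 = 0.3193;  S2 = (-0.1597, 0.2765, -0.0157)
φ3=240.0°: virtual centre (-0.1278, -0.2214, -0.1379), radius l
subtract pairs → two planes through P
linear system: -0.9579x+0.5531y = 0.0000−0.0000z; -0.8943x+-0.4429y = -0.0178−-0.2444z
Cramer: x(z) = 0.0107-0.1471z;  y(z) = 0.0186-0.2548z
quadratic in z: (1.0866)z²+(0.1127)z+(-0.0066)=0, √Δ=0.2032 → z ∈ {-0.1454, 0.0416}; z = -0.1454 (taking z<0)
x = 0.0321, y = 0.0556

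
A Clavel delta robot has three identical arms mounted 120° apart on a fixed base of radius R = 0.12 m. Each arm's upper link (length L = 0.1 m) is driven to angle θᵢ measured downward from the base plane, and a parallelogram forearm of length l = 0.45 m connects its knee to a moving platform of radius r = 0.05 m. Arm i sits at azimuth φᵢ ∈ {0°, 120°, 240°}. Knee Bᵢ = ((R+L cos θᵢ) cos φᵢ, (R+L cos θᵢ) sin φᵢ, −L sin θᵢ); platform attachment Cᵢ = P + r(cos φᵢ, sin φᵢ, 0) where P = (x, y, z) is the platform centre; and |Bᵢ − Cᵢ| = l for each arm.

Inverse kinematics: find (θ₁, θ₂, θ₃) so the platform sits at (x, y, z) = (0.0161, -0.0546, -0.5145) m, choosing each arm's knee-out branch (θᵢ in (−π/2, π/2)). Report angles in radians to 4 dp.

rotate P by −φ1: (0.0161, -0.0546, -0.5145)
  A cos θ + B sin θ = C:  0.0539·cos θ + -0.5145·sin θ = -0.3905
  θ1 = atan2(B,A) + arccos(C/0.5173) = 0.9598
arm 2 (φ=120.0°): x'=-0.0553, y'=0.0134
  A cos θ + B sin θ = C:  0.1253·cos θ + -0.5145·sin θ = -0.4405
  γ=atan2(-0.5145,0.1253)=-1.3318;  ψ=arccos(-0.8318)=2.5532;  θ2=γ+ψ≈1.2213
arm 3 (φ=240.0°): x'=0.0392, y'=0.0412
  A cos θ + B sin θ = C:  0.0308·cos θ + -0.5145·sin θ = -0.3743
  θ3 = atan2(B,A) + arccos(C/0.5154) = 0.8725

θ₁ = 0.9598, θ₂ = 1.2213, θ₃ = 0.8725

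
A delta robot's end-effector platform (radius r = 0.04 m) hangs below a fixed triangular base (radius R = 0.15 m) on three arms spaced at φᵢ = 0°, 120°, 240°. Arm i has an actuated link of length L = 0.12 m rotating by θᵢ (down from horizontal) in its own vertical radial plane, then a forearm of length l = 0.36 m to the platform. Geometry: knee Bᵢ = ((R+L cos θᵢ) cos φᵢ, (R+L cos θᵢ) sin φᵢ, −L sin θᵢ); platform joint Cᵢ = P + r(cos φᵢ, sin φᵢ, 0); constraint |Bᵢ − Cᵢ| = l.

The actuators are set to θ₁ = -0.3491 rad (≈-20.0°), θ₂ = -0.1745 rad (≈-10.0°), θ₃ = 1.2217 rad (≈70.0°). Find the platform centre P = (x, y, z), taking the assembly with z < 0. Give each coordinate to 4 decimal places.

(0.0992, 0.1450, -0.2644)

O1 = (0.2228·cos0.0°, 0.2228·sin0.0°, 0.0410) = (0.2228, 0.0000, 0.0410)
φ2=120.0°: virtual centre (-0.1141, 0.1976, 0.0208), radius l
arm 3 at φ=240.0°: ρ3 = 0.1510;  O3 = (-0.0755, -0.1308, -0.1128)
|O₂|²−|O₁|² = 0.0012;  |O₃|²−|O₁|² = -0.0158
linear system: -0.6737x+0.3952y = 0.0012−-0.0404z; -0.5966x+-0.2616y = -0.0158−-0.3076z
Cramer: x(z) = 0.0144-0.3207z;  y(z) = 0.0275-0.4445z
quadratic in z: (1.3004)z²+(0.0271)z+(-0.0837)=0, √Δ=0.6605 → z ∈ {-0.2644, 0.2435}; z = -0.2644 (taking z<0)
x = 0.0992, y = 0.1450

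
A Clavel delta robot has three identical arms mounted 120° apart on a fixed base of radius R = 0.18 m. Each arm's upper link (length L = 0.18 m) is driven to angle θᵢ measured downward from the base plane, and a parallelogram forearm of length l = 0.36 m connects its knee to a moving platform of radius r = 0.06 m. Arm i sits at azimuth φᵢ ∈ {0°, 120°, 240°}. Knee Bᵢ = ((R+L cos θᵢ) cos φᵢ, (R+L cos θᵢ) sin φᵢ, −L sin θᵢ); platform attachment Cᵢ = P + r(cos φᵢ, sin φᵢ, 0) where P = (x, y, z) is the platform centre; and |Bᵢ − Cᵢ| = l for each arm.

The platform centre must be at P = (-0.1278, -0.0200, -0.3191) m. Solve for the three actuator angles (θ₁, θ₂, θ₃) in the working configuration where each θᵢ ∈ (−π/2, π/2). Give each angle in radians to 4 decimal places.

φ1=0.0° → target in arm frame (-0.1278, -0.0200)
  e−x'=0.2478;  (l²−L²−(e−x')²−y'²−z²)/2L = -0.1845
  θ1 = atan2(B,A) + arccos(C/0.4040) = 1.1346
φ2=120.0° → target in arm frame (0.0466, 0.1207)
  A cos θ + B sin θ = C:  0.0734·cos θ + -0.3191·sin θ = -0.0683
  √(A²+B²)=0.3274;  θ2 = -1.3446+1.7808 ≈ 0.4362
φ3=240.0° → target in arm frame (0.0812, -0.1007)
  A=0.0388, B=-0.3191, C=(l²−L²−A²−y'²−z²)/(2L)=-0.0452
  θ3 = atan2(B,A) + arccos(C/0.3214) = 0.2620

θ₁ = 1.1346, θ₂ = 0.4362, θ₃ = 0.2620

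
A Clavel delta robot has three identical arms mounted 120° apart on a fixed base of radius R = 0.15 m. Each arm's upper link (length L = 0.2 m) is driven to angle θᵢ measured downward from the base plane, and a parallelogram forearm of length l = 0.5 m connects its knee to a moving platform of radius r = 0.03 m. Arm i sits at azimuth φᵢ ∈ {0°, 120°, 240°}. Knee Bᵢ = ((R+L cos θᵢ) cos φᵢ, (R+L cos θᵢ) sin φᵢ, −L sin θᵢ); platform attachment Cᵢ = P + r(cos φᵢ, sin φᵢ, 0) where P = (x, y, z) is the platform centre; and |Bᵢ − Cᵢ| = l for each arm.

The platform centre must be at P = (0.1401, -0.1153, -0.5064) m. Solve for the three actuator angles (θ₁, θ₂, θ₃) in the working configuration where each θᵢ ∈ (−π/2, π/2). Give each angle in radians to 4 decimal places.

θ₁ = 0.2615, θ₂ = 1.1343, θ₃ = 0.6108

arm 1 (φ=0.0°): x'=0.1401, y'=-0.1153
  A cos θ + B sin θ = C:  -0.0201·cos θ + -0.5064·sin θ = -0.1503
  γ=atan2(-0.5064,-0.0201)=-1.6105;  ψ=arccos(-0.2967)=1.8720;  θ1=γ+ψ≈0.2615
φ2=120.0° → target in arm frame (-0.1699, -0.0637)
  e−x'=0.2899;  (l²−L²−(e−x')²−y'²−z²)/2L = -0.3363
  γ=atan2(-0.5064,0.2899)=-1.0509;  ψ=arccos(-0.5764)=2.1851;  θ2=γ+ψ≈1.1343
φ3=240.0° → target in arm frame (0.0298, 0.1790)
  e−x'=0.0902;  (l²−L²−(e−x')²−y'²−z²)/2L = -0.2165
  γ=atan2(-0.5064,0.0902)=-1.3945;  ψ=arccos(-0.4210)=2.0053;  θ3=γ+ψ≈0.6108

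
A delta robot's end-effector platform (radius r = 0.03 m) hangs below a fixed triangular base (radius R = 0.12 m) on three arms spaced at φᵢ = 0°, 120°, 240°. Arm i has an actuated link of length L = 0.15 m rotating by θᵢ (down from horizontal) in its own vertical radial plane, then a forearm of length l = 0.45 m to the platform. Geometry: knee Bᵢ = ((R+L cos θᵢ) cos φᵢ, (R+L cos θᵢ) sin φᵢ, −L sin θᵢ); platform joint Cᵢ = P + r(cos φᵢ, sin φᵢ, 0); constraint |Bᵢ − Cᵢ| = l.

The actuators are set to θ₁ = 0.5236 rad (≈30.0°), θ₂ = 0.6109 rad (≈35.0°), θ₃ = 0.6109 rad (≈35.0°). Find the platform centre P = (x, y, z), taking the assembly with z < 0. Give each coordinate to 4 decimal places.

O1 = (0.2199·cos0.0°, 0.2199·sin0.0°, -0.0750) = (0.2199, 0.0000, -0.0750)
arm 2 at φ=120.0°: (R−r)+L cos θ2 = 0.2129;  O2 = (-0.1064, 0.1844, -0.0860)
arm 3 at φ=240.0°: (R−r)+L cos θ3 = 0.2129;  O3 = (-0.1064, -0.1844, -0.0860)
|O₂|²−|O₁|² = -0.0013;  |O₃|²−|O₁|² = -0.0013
plane₁₂: -0.6527x+0.3687y+-0.0221z = -0.0013
Cramer: x(z) = 0.0019-0.0338z;  y(z) = 0.0000+0.0000z
sphere 1 gives Az²+Bz+C=0 with A=1.0011, B=0.1647, C=-0.1494;  B²−4AC=0.6253;  roots -0.4772, 0.3126;  negative root z = -0.4772
x = 0.0181, y = 0.0000

(0.0181, 0.0000, -0.4772)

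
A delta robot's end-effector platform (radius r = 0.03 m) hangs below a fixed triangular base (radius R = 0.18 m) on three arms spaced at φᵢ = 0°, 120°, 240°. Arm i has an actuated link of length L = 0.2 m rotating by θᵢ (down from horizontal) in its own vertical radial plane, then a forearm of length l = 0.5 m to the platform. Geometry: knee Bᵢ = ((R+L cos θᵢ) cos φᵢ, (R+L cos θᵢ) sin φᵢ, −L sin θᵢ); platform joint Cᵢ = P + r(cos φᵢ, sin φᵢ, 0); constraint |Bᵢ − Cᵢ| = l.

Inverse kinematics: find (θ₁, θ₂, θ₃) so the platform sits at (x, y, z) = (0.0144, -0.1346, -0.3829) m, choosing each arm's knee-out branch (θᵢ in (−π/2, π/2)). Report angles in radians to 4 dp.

θ₁ = 0.1741, θ₂ = 0.6982, θ₃ = -0.2620

arm 1 (φ=0.0°): x'=0.0144, y'=-0.1346
  A cos θ + B sin θ = C:  0.1356·cos θ + -0.3829·sin θ = 0.0672
  γ=atan2(-0.3829,0.1356)=-1.2304;  ψ=arccos(0.1655)=1.4046;  θ1=γ+ψ≈0.1741
φ2=120.0° → target in arm frame (-0.1238, 0.0548)
  A cos θ + B sin θ = C:  0.2738·cos θ + -0.3829·sin θ = -0.0364
  √(A²+B²)=0.4707;  θ2 = -0.9501+1.6482 ≈ 0.6982
arm 3 (φ=240.0°): x'=0.1094, y'=0.0798
  A=0.0406, B=-0.3829, C=(l²−L²−A²−y'²−z²)/(2L)=0.1384
  θ3 = atan2(B,A) + arccos(C/0.3850) = -0.2620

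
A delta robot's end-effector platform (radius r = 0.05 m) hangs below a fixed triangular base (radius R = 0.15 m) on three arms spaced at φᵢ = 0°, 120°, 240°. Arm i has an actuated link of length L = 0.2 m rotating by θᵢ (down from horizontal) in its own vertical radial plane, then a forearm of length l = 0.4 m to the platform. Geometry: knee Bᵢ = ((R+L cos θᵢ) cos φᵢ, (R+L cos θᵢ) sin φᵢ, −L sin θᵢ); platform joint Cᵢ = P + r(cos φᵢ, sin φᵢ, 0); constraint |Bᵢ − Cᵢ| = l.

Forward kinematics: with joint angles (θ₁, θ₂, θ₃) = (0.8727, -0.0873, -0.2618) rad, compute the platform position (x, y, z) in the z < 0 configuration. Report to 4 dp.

arm 1 at φ=0.0°: e+L cos θ1 = 0.2286;  O1 = (0.2286, 0.0000, -0.1532)
O2 = (0.2992·cos120.0°, 0.2992·sin120.0°, 0.0174) = (-0.1496, 0.2591, 0.0174)
arm 3 at φ=240.0°: e+L cos θ3 = 0.2932;  O3 = (-0.1466, -0.2539, 0.0518)
|O₂|²−|O₁|² = 0.0141;  |O₃|²−|O₁|² = 0.0129
[-0.7563 0.5183 0.3413]·P = 0.0141;  [-0.7503 -0.5078 0.4100]·P = 0.0129
det = 0.7730;  x = -0.0180+0.4991z,  y = 0.0011+0.0698z
into |P−O₁|² = l²: 1.2540z² + 0.0605z + -0.0758 = 0;  Δ = 0.3837;  z = -0.2711 or 0.2228 → z<0 root = -0.2711
x = -0.1533, y = -0.0179

(-0.1533, -0.0179, -0.2711)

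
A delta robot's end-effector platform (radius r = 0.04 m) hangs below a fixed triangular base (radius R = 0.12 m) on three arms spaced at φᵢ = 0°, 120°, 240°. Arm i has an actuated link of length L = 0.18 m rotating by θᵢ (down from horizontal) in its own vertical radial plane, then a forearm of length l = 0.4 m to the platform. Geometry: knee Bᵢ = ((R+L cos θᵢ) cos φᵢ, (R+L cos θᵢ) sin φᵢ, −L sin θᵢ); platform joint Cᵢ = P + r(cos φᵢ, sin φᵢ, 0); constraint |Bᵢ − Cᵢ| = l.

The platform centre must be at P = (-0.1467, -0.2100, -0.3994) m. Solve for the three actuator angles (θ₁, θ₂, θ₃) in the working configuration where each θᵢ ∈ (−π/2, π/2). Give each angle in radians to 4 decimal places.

φ1=0.0° → target in arm frame (-0.1467, -0.2100)
  e−x'=0.2267;  (l²−L²−(e−x')²−y'²−z²)/2L = -0.3539
  θ1 = atan2(B,A) + arccos(C/0.4593) = 1.3961
rotate P by −φ2: (-0.1085, 0.2320, -0.3994)
  A=0.1885, B=-0.3994, C=(l²−L²−A²−y'²−z²)/(2L)=-0.3370
  θ2 = atan2(B,A) + arccos(C/0.4417) = 1.3088
φ3=240.0° → target in arm frame (0.2552, -0.0220)
  e−x'=-0.1752;  (l²−L²−(e−x')²−y'²−z²)/2L = -0.1753
  θ3 = atan2(B,A) + arccos(C/0.4361) = 0.0002

θ₁ = 1.3961, θ₂ = 1.3088, θ₃ = 0.0002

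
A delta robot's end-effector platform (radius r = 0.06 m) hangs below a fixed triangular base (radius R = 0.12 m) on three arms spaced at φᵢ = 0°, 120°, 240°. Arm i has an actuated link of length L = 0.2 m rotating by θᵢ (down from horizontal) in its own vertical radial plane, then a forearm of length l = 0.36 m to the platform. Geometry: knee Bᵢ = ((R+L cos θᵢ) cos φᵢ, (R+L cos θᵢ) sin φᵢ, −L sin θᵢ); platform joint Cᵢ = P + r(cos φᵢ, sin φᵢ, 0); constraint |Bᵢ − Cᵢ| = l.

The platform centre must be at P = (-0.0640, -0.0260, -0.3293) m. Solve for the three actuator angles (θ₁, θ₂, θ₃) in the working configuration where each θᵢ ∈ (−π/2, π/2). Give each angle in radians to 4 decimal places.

θ₁ = 0.6106, θ₂ = 0.3491, θ₃ = 0.1742

φ1=0.0° → target in arm frame (-0.0640, -0.0260)
  A cos θ + B sin θ = C:  0.1240·cos θ + -0.3293·sin θ = -0.0872
  √(A²+B²)=0.3519;  θ1 = -1.2107+1.8213 ≈ 0.6106
arm 2 (φ=120.0°): x'=0.0095, y'=0.0684
  A=0.0505, B=-0.3293, C=(l²−L²−A²−y'²−z²)/(2L)=-0.0652
  √(A²+B²)=0.3332;  θ2 = -1.4186+1.7677 ≈ 0.3491
arm 3 (φ=240.0°): x'=0.0545, y'=-0.0424
  e−x'=0.0055;  (l²−L²−(e−x')²−y'²−z²)/2L = -0.0517
  θ3 = atan2(B,A) + arccos(C/0.3293) = 0.1742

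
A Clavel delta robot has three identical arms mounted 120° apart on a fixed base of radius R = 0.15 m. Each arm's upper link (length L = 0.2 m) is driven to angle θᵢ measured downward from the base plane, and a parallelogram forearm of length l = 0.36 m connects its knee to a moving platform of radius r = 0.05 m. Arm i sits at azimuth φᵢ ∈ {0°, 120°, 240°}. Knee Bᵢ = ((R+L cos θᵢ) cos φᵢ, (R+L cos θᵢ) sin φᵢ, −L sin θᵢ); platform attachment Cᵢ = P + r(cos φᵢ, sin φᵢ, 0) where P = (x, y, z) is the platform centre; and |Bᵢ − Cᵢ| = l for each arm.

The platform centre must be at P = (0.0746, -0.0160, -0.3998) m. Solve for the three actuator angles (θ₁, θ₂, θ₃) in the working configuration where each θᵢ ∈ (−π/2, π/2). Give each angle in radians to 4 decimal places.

θ₁ = 0.5235, θ₂ = 0.9597, θ₃ = 0.8725

rotate P by −φ1: (0.0746, -0.0160, -0.3998)
  A cos θ + B sin θ = C:  0.0254·cos θ + -0.3998·sin θ = -0.1779
  √(A²+B²)=0.4006;  θ1 = -1.5073+2.0308 ≈ 0.5235
rotate P by −φ2: (-0.0512, -0.0566, -0.3998)
  A=0.1512, B=-0.3998, C=(l²−L²−A²−y'²−z²)/(2L)=-0.2407
  γ=atan2(-0.3998,0.1512)=-1.2093;  ψ=arccos(-0.5632)=2.1691;  θ2=γ+ψ≈0.9597
φ3=240.0° → target in arm frame (-0.0234, 0.0726)
  e−x'=0.1234;  (l²−L²−(e−x')²−y'²−z²)/2L = -0.2269
  θ3 = atan2(B,A) + arccos(C/0.4184) = 0.8725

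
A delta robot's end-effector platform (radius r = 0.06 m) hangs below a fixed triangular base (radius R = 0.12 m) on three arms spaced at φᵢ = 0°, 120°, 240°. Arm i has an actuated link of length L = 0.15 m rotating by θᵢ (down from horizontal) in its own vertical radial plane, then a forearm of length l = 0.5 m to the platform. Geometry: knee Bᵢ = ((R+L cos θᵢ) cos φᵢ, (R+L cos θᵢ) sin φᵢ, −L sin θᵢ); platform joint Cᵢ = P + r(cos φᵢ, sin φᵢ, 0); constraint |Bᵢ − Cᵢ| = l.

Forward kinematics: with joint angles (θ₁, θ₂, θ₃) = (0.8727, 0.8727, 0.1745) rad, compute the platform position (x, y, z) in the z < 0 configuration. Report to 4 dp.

(-0.0870, -0.1506, -0.5249)

φ1=0.0°: virtual centre (0.1564, 0.0000, -0.1149), radius l
O2 = (0.1564·cos120.0°, 0.1564·sin120.0°, -0.1149) = (-0.0782, 0.1355, -0.1149)
arm 3 at φ=240.0°: (R−r)+L cos θ3 = 0.2077;  O3 = (-0.1039, -0.1799, -0.0260)
subtract pairs → two planes through P
[-0.4692 0.2709 0.0000]·P = 0.0000;  [-0.5206 -0.3598 0.1777]·P = 0.0062
Cramer: x(z) = -0.0054+0.1554z;  y(z) = -0.0093+0.2692z
quadratic in z: (1.0966)z²+(0.1745)z+(-0.2105)=0, √Δ=0.9767 → z ∈ {-0.5249, 0.3658}; z = -0.5249 (taking z<0)
x = -0.0870, y = -0.1506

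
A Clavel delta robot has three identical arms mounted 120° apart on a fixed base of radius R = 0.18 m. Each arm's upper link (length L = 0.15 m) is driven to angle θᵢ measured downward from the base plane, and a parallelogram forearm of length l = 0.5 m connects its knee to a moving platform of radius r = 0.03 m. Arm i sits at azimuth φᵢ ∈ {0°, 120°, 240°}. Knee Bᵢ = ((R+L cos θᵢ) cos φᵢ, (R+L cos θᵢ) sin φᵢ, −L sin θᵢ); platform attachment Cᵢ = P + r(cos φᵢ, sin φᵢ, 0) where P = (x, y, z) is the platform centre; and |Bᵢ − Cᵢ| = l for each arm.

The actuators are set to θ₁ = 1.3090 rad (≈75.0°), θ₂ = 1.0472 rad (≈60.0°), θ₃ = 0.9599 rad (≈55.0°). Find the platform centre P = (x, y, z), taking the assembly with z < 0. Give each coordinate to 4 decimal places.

φ1=0.0°: virtual centre (0.1888, 0.0000, -0.1449), radius l
arm 2 at φ=120.0°: ρ2 = 0.2250;  O2 = (-0.1125, 0.1949, -0.1299)
arm 3 at φ=240.0°: ρ3 = 0.2360;  O3 = (-0.1180, -0.2044, -0.1229)
eliminate P² terms by subtracting sphere 1 from 2 and 3
plane₁₂: -0.6026x+0.3897y+0.0300z = 0.0109
Cramer: x(z) = -0.0205+0.0606z;  y(z) = -0.0039+0.0168z
into |P−O₁|² = l²: 1.0040z² + 0.2643z + -0.1852 = 0;  Δ = 0.8135;  z = -0.5808 or 0.3176 → z<0 root = -0.5808
x = -0.0557, y = -0.0136

(-0.0557, -0.0136, -0.5808)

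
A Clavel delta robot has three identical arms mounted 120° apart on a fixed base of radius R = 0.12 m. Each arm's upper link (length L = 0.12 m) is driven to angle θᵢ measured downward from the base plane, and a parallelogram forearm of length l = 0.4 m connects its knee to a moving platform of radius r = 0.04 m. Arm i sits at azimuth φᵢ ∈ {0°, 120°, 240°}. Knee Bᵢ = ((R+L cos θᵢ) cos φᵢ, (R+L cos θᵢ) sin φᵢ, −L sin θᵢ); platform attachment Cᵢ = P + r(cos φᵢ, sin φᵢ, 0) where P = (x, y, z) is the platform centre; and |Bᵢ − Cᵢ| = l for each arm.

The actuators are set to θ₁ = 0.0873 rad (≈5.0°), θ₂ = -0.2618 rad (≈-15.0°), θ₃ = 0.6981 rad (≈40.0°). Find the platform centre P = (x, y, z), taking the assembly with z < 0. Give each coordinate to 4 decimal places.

(0.0237, 0.1249, -0.3473)

arm 1 at φ=0.0°: (R−r)+L cos θ1 = 0.1995;  centre 1 = (0.1995, 0.0000, -0.0105)
arm 2 at φ=120.0°: (R−r)+L cos θ2 = 0.1959;  centre 2 = (-0.0980, 0.1697, 0.0311)
centre 3 = (0.1719·cos240.0°, 0.1719·sin240.0°, -0.0771) = (-0.0860, -0.1489, -0.0771)
|centre ₂|²−|centre ₁|² = -0.0006;  |centre ₃|²−|centre ₁|² = -0.0044
linear system: -0.5950x+0.3393y = -0.0006−0.0830z; -0.5710x+-0.2978y = -0.0044−-0.1333z
Cramer: x(z) = 0.0045-0.0553z;  y(z) = 0.0062-0.3417z
sphere 1 gives Az²+Bz+C=0 with A=1.1198, B=0.0383, C=-0.1218;  B²−4AC=0.5471;  roots -0.3473, 0.3132;  negative root z = -0.3473
x = 0.0237, y = 0.1249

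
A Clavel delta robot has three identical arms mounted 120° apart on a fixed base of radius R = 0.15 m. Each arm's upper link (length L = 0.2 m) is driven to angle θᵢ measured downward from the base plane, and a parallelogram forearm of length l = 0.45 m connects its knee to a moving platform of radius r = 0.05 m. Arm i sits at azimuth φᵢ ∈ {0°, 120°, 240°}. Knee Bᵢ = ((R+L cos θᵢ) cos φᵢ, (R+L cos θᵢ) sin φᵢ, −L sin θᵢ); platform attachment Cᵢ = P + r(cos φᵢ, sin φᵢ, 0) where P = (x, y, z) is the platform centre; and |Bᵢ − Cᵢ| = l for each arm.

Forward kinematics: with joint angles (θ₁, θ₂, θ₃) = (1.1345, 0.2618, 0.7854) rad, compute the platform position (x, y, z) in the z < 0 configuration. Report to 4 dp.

(-0.1451, 0.0946, -0.4726)

arm 1 at φ=0.0°: e+L cos θ1 = 0.1845;  O1 = (0.1845, 0.0000, -0.1813)
arm 2 at φ=120.0°: e+L cos θ2 = 0.2932;  O2 = (-0.1466, 0.2539, -0.0518)
O3 = (0.2414·cos240.0°, 0.2414·sin240.0°, -0.1414) = (-0.1207, -0.2091, -0.1414)
|O₂|²−|O₁|² = 0.0217;  |O₃|²−|O₁|² = 0.0114
plane₁₂: -0.6622x+0.5078y+0.2590z = 0.0217
det = 0.5869;  x = -0.0253+0.2535z,  y = 0.0098+-0.1795z
quadratic in z: (1.0965)z²+(0.2526)z+(-0.1255)=0, √Δ=0.7838 → z ∈ {-0.4726, 0.2422}; z = -0.4726 (taking z<0)
x = -0.1451, y = 0.0946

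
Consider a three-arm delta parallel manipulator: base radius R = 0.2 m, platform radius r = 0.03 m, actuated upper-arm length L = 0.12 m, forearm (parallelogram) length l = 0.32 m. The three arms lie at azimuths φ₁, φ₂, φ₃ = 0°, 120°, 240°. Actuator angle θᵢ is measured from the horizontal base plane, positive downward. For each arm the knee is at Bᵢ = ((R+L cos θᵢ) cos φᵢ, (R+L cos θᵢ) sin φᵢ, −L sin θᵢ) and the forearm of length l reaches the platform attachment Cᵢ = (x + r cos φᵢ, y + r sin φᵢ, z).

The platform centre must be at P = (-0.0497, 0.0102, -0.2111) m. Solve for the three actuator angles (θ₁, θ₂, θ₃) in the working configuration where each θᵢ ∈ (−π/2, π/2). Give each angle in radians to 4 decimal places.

arm 1 (φ=0.0°): x'=-0.0497, y'=0.0102
  A cos θ + B sin θ = C:  0.2197·cos θ + -0.2111·sin θ = -0.0206
  θ1 = atan2(B,A) + arccos(C/0.3047) = 0.8729
arm 2 (φ=120.0°): x'=0.0337, y'=0.0379
  A=0.1363, B=-0.2111, C=(l²−L²−A²−y'²−z²)/(2L)=0.0976
  γ=atan2(-0.2111,0.1363)=-0.9974;  ψ=arccos(0.3883)=1.1721;  θ2=γ+ψ≈0.1746
rotate P by −φ3: (0.0160, -0.0481, -0.2111)
  A=0.1540, B=-0.2111, C=(l²−L²−A²−y'²−z²)/(2L)=0.0725
  γ=atan2(-0.2111,0.1540)=-0.9406;  ψ=arccos(0.2776)=1.2895;  θ3=γ+ψ≈0.3489

θ₁ = 0.8729, θ₂ = 0.1746, θ₃ = 0.3489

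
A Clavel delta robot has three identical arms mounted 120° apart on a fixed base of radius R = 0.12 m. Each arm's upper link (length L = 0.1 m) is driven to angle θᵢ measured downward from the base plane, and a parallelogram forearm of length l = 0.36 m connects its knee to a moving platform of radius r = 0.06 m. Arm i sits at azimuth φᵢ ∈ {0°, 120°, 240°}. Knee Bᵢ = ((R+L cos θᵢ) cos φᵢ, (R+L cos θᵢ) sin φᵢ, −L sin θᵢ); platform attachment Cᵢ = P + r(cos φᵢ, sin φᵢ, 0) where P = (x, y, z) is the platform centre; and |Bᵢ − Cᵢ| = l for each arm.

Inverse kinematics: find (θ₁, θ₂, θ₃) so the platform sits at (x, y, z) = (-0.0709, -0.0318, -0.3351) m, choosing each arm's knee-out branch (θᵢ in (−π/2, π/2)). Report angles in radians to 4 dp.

θ₁ = 0.5236, θ₂ = 0.1746, θ₃ = -0.0870

rotate P by −φ1: (-0.0709, -0.0318, -0.3351)
  A=0.1309, B=-0.3351, C=(l²−L²−A²−y'²−z²)/(2L)=-0.0542
  √(A²+B²)=0.3598;  θ1 = -1.1984+1.7220 ≈ 0.5236
arm 2 (φ=120.0°): x'=0.0079, y'=0.0773
  A=0.0521, B=-0.3351, C=(l²−L²−A²−y'²−z²)/(2L)=-0.0069
  γ=atan2(-0.3351,0.0521)=-1.4166;  ψ=arccos(-0.0204)=1.5912;  θ2=γ+ψ≈0.1746
arm 3 (φ=240.0°): x'=0.0630, y'=-0.0455
  A cos θ + B sin θ = C:  -0.0030·cos θ + -0.3351·sin θ = 0.0261
  γ=atan2(-0.3351,-0.0030)=-1.5797;  ψ=arccos(0.0780)=1.4927;  θ3=γ+ψ≈-0.0870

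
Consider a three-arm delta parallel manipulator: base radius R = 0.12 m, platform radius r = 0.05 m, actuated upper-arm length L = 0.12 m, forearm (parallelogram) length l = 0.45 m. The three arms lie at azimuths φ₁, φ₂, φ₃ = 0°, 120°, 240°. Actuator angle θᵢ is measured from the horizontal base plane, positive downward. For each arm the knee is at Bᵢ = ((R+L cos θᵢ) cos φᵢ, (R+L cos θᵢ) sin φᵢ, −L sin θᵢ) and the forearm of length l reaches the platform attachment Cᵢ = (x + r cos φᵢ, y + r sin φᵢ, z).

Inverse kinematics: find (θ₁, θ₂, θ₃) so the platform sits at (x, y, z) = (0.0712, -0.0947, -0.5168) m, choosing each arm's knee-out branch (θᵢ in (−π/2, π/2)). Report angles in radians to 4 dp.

θ₁ = 0.7859, θ₂ = 1.3971, θ₃ = 0.8732

φ1=0.0° → target in arm frame (0.0712, -0.0947)
  A cos θ + B sin θ = C:  -0.0012·cos θ + -0.5168·sin θ = -0.3665
  √(A²+B²)=0.5168;  θ1 = -1.5731+2.3590 ≈ 0.7859
arm 2 (φ=120.0°): x'=-0.1176, y'=-0.0143
  A=0.1876, B=-0.5168, C=(l²−L²−A²−y'²−z²)/(2L)=-0.4766
  γ=atan2(-0.5168,0.1876)=-1.2226;  ψ=arccos(-0.8669)=2.6197;  θ2=γ+ψ≈1.3971
arm 3 (φ=240.0°): x'=0.0464, y'=0.1090
  A=0.0236, B=-0.5168, C=(l²−L²−A²−y'²−z²)/(2L)=-0.3809
  θ3 = atan2(B,A) + arccos(C/0.5173) = 0.8732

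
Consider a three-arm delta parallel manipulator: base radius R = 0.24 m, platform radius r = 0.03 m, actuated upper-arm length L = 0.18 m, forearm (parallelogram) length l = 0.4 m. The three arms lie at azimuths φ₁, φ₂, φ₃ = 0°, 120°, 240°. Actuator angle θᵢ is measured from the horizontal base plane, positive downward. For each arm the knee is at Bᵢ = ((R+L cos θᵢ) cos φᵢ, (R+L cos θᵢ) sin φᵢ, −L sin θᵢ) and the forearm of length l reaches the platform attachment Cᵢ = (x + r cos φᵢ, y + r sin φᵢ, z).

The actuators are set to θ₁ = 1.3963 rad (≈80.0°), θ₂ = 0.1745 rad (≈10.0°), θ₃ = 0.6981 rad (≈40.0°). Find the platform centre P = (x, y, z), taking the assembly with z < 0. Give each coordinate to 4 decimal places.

(-0.1348, 0.0492, -0.3044)

O1 = (0.2413·cos0.0°, 0.2413·sin0.0°, -0.1773) = (0.2413, 0.0000, -0.1773)
arm 2 at φ=120.0°: ρ2 = 0.3873;  O2 = (-0.1936, 0.3354, -0.0313)
O3 = (0.3479·cos240.0°, 0.3479·sin240.0°, -0.1157) = (-0.1739, -0.3013, -0.1157)
subtract pairs → two planes through P
[-0.8698 0.6708 0.2920]·P = 0.0613;  [-0.8304 -0.6026 0.1231]·P = 0.0448
Cramer: x(z) = -0.0620+0.2392z;  y(z) = 0.0111-0.1252z
into |P−O₁|² = l²: 1.0729z² + 0.2067z + -0.0365 = 0;  Δ = 0.1994;  z = -0.3044 or 0.1118 → z<0 root = -0.3044
x = -0.1348, y = 0.0492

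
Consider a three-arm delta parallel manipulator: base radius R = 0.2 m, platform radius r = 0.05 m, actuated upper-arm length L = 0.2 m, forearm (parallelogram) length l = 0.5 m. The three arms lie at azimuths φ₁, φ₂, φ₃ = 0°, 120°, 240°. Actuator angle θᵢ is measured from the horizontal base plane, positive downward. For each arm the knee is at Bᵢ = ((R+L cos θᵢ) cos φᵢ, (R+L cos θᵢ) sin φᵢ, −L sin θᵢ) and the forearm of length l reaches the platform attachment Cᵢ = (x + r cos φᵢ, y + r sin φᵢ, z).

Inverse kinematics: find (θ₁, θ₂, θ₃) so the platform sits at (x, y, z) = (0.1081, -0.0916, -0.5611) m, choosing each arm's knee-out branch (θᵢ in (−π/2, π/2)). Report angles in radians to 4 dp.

θ₁ = 0.6107, θ₂ = 1.3088, θ₃ = 0.8725

rotate P by −φ1: (0.1081, -0.0916, -0.5611)
  A=0.0419, B=-0.5611, C=(l²−L²−A²−y'²−z²)/(2L)=-0.2874
  γ=atan2(-0.5611,0.0419)=-1.4963;  ψ=arccos(-0.5109)=2.1070;  θ1=γ+ψ≈0.6107
φ2=120.0° → target in arm frame (-0.1334, -0.0478)
  A cos θ + B sin θ = C:  0.2834·cos θ + -0.5611·sin θ = -0.4686
  θ2 = atan2(B,A) + arccos(C/0.6286) = 1.3088
rotate P by −φ3: (0.0253, 0.1394, -0.5611)
  e−x'=0.1247;  (l²−L²−(e−x')²−y'²−z²)/2L = -0.3496
  √(A²+B²)=0.5748;  θ3 = -1.3521+2.2245 ≈ 0.8725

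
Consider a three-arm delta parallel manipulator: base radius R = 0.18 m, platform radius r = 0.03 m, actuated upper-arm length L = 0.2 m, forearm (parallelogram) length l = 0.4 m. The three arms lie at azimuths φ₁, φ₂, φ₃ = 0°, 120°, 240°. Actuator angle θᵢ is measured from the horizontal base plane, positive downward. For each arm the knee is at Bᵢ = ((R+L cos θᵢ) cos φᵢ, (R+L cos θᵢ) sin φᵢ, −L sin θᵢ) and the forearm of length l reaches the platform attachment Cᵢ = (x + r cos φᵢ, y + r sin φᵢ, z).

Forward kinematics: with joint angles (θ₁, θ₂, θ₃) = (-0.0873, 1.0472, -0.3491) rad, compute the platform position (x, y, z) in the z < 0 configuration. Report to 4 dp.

(0.0582, -0.1358, -0.2210)

arm 1 at φ=0.0°: e+L cos θ1 = 0.3492;  centre 1 = (0.3492, 0.0000, 0.0174)
arm 2 at φ=120.0°: e+L cos θ2 = 0.2500;  centre 2 = (-0.1250, 0.2165, -0.1732)
centre 3 = (0.3379·cos240.0°, 0.3379·sin240.0°, 0.0684) = (-0.1690, -0.2927, 0.0684)
eliminate P² terms by subtracting sphere 1 from 2 and 3
[-0.9485 0.4330 -0.3813]·P = -0.0298;  [-1.0364 -0.5853 0.1019]·P = -0.0034
det = 1.0039;  x = 0.0188+-0.1783z,  y = -0.0275+0.4899z
quadratic in z: (1.2718)z²+(0.0560)z+(-0.0498)=0, √Δ=0.5063 → z ∈ {-0.2210, 0.1770}; z = -0.2210 (taking z<0)
x = 0.0582, y = -0.1358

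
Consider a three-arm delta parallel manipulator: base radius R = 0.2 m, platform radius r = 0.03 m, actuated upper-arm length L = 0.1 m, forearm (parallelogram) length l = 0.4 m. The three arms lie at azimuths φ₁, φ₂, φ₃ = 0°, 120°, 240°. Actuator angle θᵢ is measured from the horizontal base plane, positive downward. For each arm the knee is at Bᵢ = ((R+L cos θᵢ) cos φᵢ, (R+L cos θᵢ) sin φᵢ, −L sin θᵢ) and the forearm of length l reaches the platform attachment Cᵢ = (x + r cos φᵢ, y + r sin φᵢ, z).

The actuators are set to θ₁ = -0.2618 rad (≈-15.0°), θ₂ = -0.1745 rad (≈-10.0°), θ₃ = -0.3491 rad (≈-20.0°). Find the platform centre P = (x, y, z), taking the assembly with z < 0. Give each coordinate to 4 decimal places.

(0.0002, -0.0083, -0.2724)

arm 1 at φ=0.0°: (R−r)+L cos θ1 = 0.2666;  S1 = (0.2666, 0.0000, 0.0259)
S2 = (0.2685·cos120.0°, 0.2685·sin120.0°, 0.0174) = (-0.1342, 0.2325, 0.0174)
S3 = (0.2640·cos240.0°, 0.2640·sin240.0°, 0.0342) = (-0.1320, -0.2286, 0.0342)
eliminate P² terms by subtracting sphere 1 from 2 and 3
[-0.8017 0.4650 -0.0170]·P = 0.0006;  [-0.7972 -0.4572 0.0166]·P = -0.0009
det = 0.7372;  x = 0.0002+-0.0001z,  y = 0.0017+0.0365z
into |P−S₁|² = l²: 1.0013z² + -0.0516z + -0.0883 = 0;  Δ = 0.3565;  z = -0.2724 or 0.3239 → z<0 root = -0.2724
x = 0.0002, y = -0.0083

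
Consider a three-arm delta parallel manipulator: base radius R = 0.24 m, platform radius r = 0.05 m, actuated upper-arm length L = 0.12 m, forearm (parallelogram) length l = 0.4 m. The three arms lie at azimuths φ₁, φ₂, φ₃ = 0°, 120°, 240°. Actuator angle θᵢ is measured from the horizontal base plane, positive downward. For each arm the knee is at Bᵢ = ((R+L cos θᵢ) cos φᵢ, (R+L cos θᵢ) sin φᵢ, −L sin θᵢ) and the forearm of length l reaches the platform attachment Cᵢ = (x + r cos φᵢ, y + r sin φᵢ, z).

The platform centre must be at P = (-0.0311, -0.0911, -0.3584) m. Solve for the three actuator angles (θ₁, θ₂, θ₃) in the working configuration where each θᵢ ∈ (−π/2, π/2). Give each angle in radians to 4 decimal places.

θ₁ = 0.9601, θ₂ = 1.1348, θ₃ = 0.1743

rotate P by −φ1: (-0.0311, -0.0911, -0.3584)
  e−x'=0.2211;  (l²−L²−(e−x')²−y'²−z²)/2L = -0.1668
  θ1 = atan2(B,A) + arccos(C/0.4211) = 0.9601
rotate P by −φ2: (-0.0633, 0.0725, -0.3584)
  e−x'=0.2533;  (l²−L²−(e−x')²−y'²−z²)/2L = -0.2179
  γ=atan2(-0.3584,0.2533)=-0.9555;  ψ=arccos(-0.4964)=2.0902;  θ2=γ+ψ≈1.1348
rotate P by −φ3: (0.0944, 0.0186, -0.3584)
  A cos θ + B sin θ = C:  0.0956·cos θ + -0.3584·sin θ = 0.0320
  √(A²+B²)=0.3709;  θ3 = -1.3102+1.4845 ≈ 0.1743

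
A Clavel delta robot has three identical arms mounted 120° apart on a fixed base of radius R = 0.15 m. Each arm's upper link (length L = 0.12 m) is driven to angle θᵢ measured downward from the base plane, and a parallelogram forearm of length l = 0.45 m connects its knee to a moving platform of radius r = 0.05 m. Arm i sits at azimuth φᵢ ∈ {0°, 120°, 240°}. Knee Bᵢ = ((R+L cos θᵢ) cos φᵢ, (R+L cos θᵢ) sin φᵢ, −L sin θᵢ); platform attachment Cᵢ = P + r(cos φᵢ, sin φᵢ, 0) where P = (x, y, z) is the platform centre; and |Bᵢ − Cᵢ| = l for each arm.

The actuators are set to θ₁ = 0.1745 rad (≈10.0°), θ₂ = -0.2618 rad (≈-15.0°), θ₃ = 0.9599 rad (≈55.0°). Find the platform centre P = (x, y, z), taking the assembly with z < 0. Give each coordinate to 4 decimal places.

φ1=0.0°: virtual centre (0.2182, 0.0000, -0.0208), radius l
φ2=120.0°: virtual centre (-0.1080, 0.1870, 0.0311), radius l
S3 = (0.1688·cos240.0°, 0.1688·sin240.0°, -0.0983) = (-0.0844, -0.1462, -0.0983)
eliminate P² terms by subtracting sphere 1 from 2 and 3
[-0.6523 0.3740 0.1038]·P = -0.0005;  [-0.6052 -0.2924 -0.1549]·P = -0.0099
Cramer: x(z) = 0.0092-0.0661z;  y(z) = 0.0148-0.3929z
sphere 1 gives Az²+Bz+C=0 with A=1.1587, B=0.0577, C=-0.1582;  B²−4AC=0.7364;  roots -0.3952, 0.3454;  negative root z = -0.3952
x = 0.0353, y = 0.1700

(0.0353, 0.1700, -0.3952)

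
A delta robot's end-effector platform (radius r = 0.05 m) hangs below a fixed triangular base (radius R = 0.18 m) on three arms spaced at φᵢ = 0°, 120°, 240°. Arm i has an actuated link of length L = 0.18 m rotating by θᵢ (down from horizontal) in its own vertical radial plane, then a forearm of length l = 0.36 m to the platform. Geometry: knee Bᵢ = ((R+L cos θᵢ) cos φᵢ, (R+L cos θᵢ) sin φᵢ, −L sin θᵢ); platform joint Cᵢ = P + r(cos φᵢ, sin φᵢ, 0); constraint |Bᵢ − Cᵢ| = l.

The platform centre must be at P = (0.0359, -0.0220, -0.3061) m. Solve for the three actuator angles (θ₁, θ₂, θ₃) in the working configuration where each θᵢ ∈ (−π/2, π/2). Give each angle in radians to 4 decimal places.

θ₁ = 0.3489, θ₂ = 0.6982, θ₃ = 0.5234

arm 1 (φ=0.0°): x'=0.0359, y'=-0.0220
  A=0.0941, B=-0.3061, C=(l²−L²−A²−y'²−z²)/(2L)=-0.0162
  γ=atan2(-0.3061,0.0941)=-1.2725;  ψ=arccos(-0.0506)=1.6214;  θ1=γ+ψ≈0.3489
arm 2 (φ=120.0°): x'=-0.0370, y'=-0.0201
  A cos θ + B sin θ = C:  0.1670·cos θ + -0.3061·sin θ = -0.0689
  √(A²+B²)=0.3487;  θ2 = -1.0714+1.7696 ≈ 0.6982
φ3=240.0° → target in arm frame (0.0011, 0.0421)
  e−x'=0.1289;  (l²−L²−(e−x')²−y'²−z²)/2L = -0.0413
  √(A²+B²)=0.3321;  θ3 = -1.1722+1.6956 ≈ 0.5234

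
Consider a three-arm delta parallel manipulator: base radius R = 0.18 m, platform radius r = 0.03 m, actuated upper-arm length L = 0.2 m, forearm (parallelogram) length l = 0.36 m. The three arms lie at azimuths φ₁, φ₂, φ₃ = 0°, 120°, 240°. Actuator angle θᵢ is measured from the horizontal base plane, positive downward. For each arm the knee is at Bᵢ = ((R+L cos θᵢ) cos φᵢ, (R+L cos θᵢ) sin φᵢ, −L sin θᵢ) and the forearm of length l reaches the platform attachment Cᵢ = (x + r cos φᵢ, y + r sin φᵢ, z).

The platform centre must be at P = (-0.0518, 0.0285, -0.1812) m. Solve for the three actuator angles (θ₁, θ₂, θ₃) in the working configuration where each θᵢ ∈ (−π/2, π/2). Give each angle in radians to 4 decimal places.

φ1=0.0° → target in arm frame (-0.0518, 0.0285)
  A=0.2018, B=-0.1812, C=(l²−L²−A²−y'²−z²)/(2L)=0.0381
  θ1 = atan2(B,A) + arccos(C/0.2712) = 0.6983
arm 2 (φ=120.0°): x'=0.0506, y'=0.0306
  A cos θ + B sin θ = C:  0.0994·cos θ + -0.1812·sin θ = 0.1149
  γ=atan2(-0.1812,0.0994)=-1.0690;  ψ=arccos(0.5558)=0.9815;  θ2=γ+ψ≈-0.0874
rotate P by −φ3: (0.0012, -0.0591, -0.1812)
  e−x'=0.1488;  (l²−L²−(e−x')²−y'²−z²)/2L = 0.0778
  θ3 = atan2(B,A) + arccos(C/0.2345) = 0.3490

θ₁ = 0.6983, θ₂ = -0.0874, θ₃ = 0.3490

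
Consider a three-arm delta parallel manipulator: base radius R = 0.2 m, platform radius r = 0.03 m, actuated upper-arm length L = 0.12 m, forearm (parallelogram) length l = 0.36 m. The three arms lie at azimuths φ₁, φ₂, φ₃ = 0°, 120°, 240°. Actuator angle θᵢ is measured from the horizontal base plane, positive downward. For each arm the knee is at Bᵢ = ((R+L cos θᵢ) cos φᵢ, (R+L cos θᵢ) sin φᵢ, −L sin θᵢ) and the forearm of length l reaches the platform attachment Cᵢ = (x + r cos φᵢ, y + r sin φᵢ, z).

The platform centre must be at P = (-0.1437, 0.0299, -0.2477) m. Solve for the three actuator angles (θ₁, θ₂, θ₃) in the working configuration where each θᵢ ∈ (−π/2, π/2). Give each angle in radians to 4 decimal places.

θ₁ = 1.3961, θ₂ = -0.3492, θ₃ = 0.1741

arm 1 (φ=0.0°): x'=-0.1437, y'=0.0299
  A=0.3137, B=-0.2477, C=(l²−L²−A²−y'²−z²)/(2L)=-0.1894
  γ=atan2(-0.2477,0.3137)=-0.6684;  ψ=arccos(-0.4739)=2.0645;  θ1=γ+ψ≈1.3961
rotate P by −φ2: (0.0977, 0.1095, -0.2477)
  A cos θ + B sin θ = C:  0.0723·cos θ + -0.2477·sin θ = 0.1526
  γ=atan2(-0.2477,0.0723)=-1.2870;  ψ=arccos(0.5916)=0.9378;  θ2=γ+ψ≈-0.3492
φ3=240.0° → target in arm frame (0.0460, -0.1394)
  A=0.1240, B=-0.2477, C=(l²−L²−A²−y'²−z²)/(2L)=0.0793
  √(A²+B²)=0.2770;  θ3 = -1.1065+1.2806 ≈ 0.1741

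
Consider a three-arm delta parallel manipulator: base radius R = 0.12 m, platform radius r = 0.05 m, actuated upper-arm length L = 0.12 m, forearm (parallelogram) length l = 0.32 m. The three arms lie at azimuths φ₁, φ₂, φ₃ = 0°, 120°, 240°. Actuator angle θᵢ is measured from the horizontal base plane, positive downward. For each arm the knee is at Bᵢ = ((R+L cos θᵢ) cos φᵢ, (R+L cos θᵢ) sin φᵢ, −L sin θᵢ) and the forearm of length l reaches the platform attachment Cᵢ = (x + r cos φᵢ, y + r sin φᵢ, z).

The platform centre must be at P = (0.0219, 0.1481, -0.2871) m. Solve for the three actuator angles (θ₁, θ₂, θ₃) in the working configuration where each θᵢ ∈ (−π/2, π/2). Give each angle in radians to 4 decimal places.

φ1=0.0° → target in arm frame (0.0219, 0.1481)
  A cos θ + B sin θ = C:  0.0481·cos θ + -0.2871·sin θ = -0.0778
  θ1 = atan2(B,A) + arccos(C/0.2911) = 0.4366
rotate P by −φ2: (0.1173, -0.0930, -0.2871)
  A=-0.0473, B=-0.2871, C=(l²−L²−A²−y'²−z²)/(2L)=-0.0222
  √(A²+B²)=0.2910;  θ2 = -1.7341+1.6470 ≈ -0.0871
rotate P by −φ3: (-0.1392, -0.0551, -0.2871)
  A=0.2092, B=-0.2871, C=(l²−L²−A²−y'²−z²)/(2L)=-0.1718
  θ3 = atan2(B,A) + arccos(C/0.3552) = 1.1345

θ₁ = 0.4366, θ₂ = -0.0871, θ₃ = 1.1345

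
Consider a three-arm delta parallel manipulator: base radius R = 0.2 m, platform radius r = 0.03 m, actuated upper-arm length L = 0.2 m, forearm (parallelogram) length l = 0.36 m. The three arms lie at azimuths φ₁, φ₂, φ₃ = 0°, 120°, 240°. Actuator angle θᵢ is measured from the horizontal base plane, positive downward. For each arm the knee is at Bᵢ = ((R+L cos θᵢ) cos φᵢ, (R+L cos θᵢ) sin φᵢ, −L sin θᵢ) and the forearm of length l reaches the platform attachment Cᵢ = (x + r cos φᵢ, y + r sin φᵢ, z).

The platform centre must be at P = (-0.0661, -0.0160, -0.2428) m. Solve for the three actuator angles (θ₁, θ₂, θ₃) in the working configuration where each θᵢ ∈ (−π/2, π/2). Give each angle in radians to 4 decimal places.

rotate P by −φ1: (-0.0661, -0.0160, -0.2428)
  A=0.2361, B=-0.2428, C=(l²−L²−A²−y'²−z²)/(2L)=-0.0634
  θ1 = atan2(B,A) + arccos(C/0.3387) = 0.9597
φ2=120.0° → target in arm frame (0.0192, 0.0652)
  A=0.1508, B=-0.2428, C=(l²−L²−A²−y'²−z²)/(2L)=0.0091
  θ2 = atan2(B,A) + arccos(C/0.2858) = 0.5239
φ3=240.0° → target in arm frame (0.0469, -0.0492)
  e−x'=0.1231;  (l²−L²−(e−x')²−y'²−z²)/2L = 0.0327
  √(A²+B²)=0.2722;  θ3 = -1.1016+1.4505 ≈ 0.3489

θ₁ = 0.9597, θ₂ = 0.5239, θ₃ = 0.3489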